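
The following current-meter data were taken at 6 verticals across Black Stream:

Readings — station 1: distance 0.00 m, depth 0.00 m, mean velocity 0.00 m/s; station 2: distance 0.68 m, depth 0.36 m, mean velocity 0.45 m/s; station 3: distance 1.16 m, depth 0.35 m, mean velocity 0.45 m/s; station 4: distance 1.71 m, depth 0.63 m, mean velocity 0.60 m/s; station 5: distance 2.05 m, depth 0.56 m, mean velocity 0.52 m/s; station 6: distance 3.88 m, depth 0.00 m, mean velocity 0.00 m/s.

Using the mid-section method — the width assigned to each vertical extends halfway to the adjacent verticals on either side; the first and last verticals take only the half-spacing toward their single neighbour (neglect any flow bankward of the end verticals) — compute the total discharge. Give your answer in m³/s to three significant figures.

w_2 = (1.16 − 0.00)/2 = 0.58 m; q_2 = 0.45 × 0.36 × 0.58 = 0.09396 m³/s
w_3 = (1.71 − 0.68)/2 = 0.515 m; q_3 = 0.45 × 0.35 × 0.515 = 0.08111 m³/s
w_4 = (2.05 − 1.16)/2 = 0.445 m; q_4 = 0.60 × 0.63 × 0.445 = 0.1682 m³/s
w_5 = (3.88 − 1.71)/2 = 1.085 m; q_5 = 0.52 × 0.56 × 1.085 = 0.3160 m³/s
Stations 1, 6 contribute zero (depth or velocity is 0).
Q = Σ qᵢ = 0.6592 m³/s

0.659 m³/s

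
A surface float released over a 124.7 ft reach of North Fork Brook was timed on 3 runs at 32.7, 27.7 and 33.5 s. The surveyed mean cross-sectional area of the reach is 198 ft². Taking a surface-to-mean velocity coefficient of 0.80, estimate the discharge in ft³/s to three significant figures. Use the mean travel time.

t̄ = (32.7 + 27.7 + 33.5) / 3 = 31.3 s
v_surface = L / t̄ = 124.7 / 31.3 = 3.984 ft/s
v_mean = 0.80 × 3.984 = 3.187 ft/s
Q = A × v_mean = 198 × 3.187 = 631.1 ft³/s

631 ft³/s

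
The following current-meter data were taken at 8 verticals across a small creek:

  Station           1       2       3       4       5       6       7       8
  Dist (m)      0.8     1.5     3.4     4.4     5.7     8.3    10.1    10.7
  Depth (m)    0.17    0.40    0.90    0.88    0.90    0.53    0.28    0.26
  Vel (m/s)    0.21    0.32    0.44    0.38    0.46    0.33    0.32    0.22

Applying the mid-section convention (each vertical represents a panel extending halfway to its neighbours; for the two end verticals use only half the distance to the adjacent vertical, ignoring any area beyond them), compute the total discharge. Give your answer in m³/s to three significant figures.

2.45 m³/s

w_1 = (1.5 − 0.8)/2 = 0.35 m; q_1 = 0.21 × 0.17 × 0.35 = 0.01250 m³/s
w_2 = (3.4 − 0.8)/2 = 1.3 m; q_2 = 0.32 × 0.40 × 1.3 = 0.1664 m³/s
w_3 = (4.4 − 1.5)/2 = 1.45 m; q_3 = 0.44 × 0.90 × 1.45 = 0.5742 m³/s
w_4 = (5.7 − 3.4)/2 = 1.15 m; q_4 = 0.38 × 0.88 × 1.15 = 0.3846 m³/s
w_5 = (8.3 − 4.4)/2 = 1.95 m; q_5 = 0.46 × 0.90 × 1.95 = 0.8073 m³/s
w_6 = (10.1 − 5.7)/2 = 2.2 m; q_6 = 0.33 × 0.53 × 2.2 = 0.3848 m³/s
w_7 = (10.7 − 8.3)/2 = 1.2 m; q_7 = 0.32 × 0.28 × 1.2 = 0.1075 m³/s
w_8 = (10.7 − 10.1)/2 = 0.3 m; q_8 = 0.22 × 0.26 × 0.3 = 0.01716 m³/s
Q = Σ qᵢ = 2.454 m³/s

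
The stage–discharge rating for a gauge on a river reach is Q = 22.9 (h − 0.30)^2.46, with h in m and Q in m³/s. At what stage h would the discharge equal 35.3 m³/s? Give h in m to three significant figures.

h − h₀ = (Q/C)^(1/b) = (35.3/22.9)^(1/2.46) = 1.192 m
h = 0.30 + 1.192 = 1.492 m

1.49 m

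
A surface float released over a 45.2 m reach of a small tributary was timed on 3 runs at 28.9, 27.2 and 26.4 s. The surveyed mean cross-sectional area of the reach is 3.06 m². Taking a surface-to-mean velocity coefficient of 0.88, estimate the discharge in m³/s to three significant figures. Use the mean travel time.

t̄ = (28.9 + 27.2 + 26.4) / 3 = 27.5 s
v_surface = L / t̄ = 45.2 / 27.5 = 1.644 m/s
v_mean = 0.88 × 1.644 = 1.446 m/s
Q = A × v_mean = 3.06 × 1.446 = 4.426 m³/s

4.43 m³/s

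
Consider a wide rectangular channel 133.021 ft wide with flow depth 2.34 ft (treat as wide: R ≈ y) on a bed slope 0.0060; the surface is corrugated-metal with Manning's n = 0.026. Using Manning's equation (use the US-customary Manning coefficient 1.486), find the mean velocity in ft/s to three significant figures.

7.80 ft/s

A = b·y = 133.021 × 2.34 = 311.3 ft²
Wide channel: R ≈ y = 2.34 ft
Q = (1.486/n)·A·R^(2/3)·S^(1/2) = (1.486/0.026) × 311.3 × 2.340^(2/3) × 0.0060^(1/2) = 2429 ft³/s
V = Q/A = 2429/311.3 = 7.803 ft/s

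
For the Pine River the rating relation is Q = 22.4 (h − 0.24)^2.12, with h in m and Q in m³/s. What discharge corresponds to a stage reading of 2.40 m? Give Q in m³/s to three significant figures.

115 m³/s

Q = 22.4 × (2.40 − 0.24)^2.12 = 22.4 × 2.16^2.12 = 114.6 m³/s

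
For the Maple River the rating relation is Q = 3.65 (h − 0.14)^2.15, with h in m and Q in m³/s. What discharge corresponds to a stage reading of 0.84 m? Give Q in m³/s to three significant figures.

1.70 m³/s

Q = 3.65 × (0.84 − 0.14)^2.15 = 3.65 × 0.7^2.15 = 1.695 m³/s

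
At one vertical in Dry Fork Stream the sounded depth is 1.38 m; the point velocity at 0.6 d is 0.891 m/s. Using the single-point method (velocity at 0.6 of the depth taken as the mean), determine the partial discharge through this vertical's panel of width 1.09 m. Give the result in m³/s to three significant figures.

v̄ = v₀.₆ = 0.891 m/s
q = v̄ × d × w = 0.8910 × 1.38 × 1.09 = 1.340 m³/s

1.34 m³/s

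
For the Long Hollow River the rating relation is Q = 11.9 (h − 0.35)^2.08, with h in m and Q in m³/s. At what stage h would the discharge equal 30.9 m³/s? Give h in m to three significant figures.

h − h₀ = (Q/C)^(1/b) = (30.9/11.9)^(1/2.08) = 1.582 m
h = 0.35 + 1.582 = 1.932 m

1.93 m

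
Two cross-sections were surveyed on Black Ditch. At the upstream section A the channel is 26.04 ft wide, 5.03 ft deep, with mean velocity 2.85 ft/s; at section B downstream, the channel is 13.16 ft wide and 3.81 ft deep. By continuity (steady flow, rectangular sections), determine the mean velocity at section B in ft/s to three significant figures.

7.45 ft/s

Q = A₁V₁ = (26.04×5.03) × 2.85 = 373.3 ft³/s
A₂ = 13.16 × 3.81 = 50.14 ft²
V₂ = Q/A₂ = 373.3/50.14 = 7.445 ft/s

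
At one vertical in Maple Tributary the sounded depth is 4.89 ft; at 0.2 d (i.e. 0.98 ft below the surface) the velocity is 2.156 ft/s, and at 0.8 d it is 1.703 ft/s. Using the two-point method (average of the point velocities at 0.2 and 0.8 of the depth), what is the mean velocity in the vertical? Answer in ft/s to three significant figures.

v̄ = (2.156 + 1.703) / 2 = 1.930 ft/s

1.93 ft/s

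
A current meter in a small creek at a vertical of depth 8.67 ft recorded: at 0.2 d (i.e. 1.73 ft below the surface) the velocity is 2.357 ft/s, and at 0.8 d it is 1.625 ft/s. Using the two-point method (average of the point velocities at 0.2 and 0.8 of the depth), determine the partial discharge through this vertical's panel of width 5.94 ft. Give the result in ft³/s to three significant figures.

103 ft³/s

v̄ = (2.357 + 1.625) / 2 = 1.991 ft/s
q = v̄ × d × w = 1.991 × 8.67 × 5.94 = 102.5 ft³/s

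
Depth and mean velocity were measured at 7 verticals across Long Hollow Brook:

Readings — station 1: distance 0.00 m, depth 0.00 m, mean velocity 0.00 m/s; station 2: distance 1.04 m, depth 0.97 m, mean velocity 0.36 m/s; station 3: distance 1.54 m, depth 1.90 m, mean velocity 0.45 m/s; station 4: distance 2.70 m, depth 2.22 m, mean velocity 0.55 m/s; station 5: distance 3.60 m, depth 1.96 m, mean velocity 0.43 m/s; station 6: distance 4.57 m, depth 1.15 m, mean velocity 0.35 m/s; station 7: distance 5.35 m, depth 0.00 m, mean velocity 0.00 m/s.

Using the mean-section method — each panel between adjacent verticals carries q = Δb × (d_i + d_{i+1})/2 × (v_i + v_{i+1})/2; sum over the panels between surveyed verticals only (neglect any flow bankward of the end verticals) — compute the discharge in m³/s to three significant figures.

3.16 m³/s

Panel 1-2: Δb = 1.04 m, d̄ = (0.00+0.97)/2 = 0.485, v̄ = (0.00+0.36)/2 = 0.18 → q = 1.04×0.485×0.18 = 0.09079 m³/s
Panel 2-3: Δb = 0.5 m, d̄ = (0.97+1.90)/2 = 1.435, v̄ = (0.36+0.45)/2 = 0.405 → q = 0.5×1.435×0.405 = 0.2906 m³/s
Panel 3-4: Δb = 1.16 m, d̄ = (1.90+2.22)/2 = 2.06, v̄ = (0.45+0.55)/2 = 0.5 → q = 1.16×2.06×0.5 = 1.195 m³/s
Panel 4-5: Δb = 0.9 m, d̄ = (2.22+1.96)/2 = 2.09, v̄ = (0.55+0.43)/2 = 0.49 → q = 0.9×2.09×0.49 = 0.9217 m³/s
Panel 5-6: Δb = 0.97 m, d̄ = (1.96+1.15)/2 = 1.555, v̄ = (0.43+0.35)/2 = 0.39 → q = 0.97×1.555×0.39 = 0.5883 m³/s
Panel 6-7: Δb = 0.78 m, d̄ = (1.15+0.00)/2 = 0.575, v̄ = (0.35+0.00)/2 = 0.175 → q = 0.78×0.575×0.175 = 0.07849 m³/s
Q = Σ q = 3.165 m³/s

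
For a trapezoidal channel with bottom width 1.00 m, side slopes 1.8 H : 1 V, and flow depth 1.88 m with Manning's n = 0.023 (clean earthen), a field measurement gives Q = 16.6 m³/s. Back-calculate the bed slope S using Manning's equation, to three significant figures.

A = (b + z·y)·y = (1.00 + 1.8×1.88)×1.88 = 8.242 m²
P = b + 2y√(1+z²) = 1.00 + 2×1.88×√(1+1.8²) = 8.742 m
R = A/P = 8.242/8.742 = 0.9428 m
S = (Q·n / (1·A·R^(2/3)))² = (16.6×0.023 / (1×8.242×0.9615))² = 0.002321

0.00232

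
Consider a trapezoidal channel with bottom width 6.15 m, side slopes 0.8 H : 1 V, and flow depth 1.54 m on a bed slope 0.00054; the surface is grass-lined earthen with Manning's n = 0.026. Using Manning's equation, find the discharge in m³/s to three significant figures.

11.0 m³/s

A = (b + z·y)·y = (6.15 + 0.8×1.54)×1.54 = 11.37 m²
P = b + 2y√(1+z²) = 6.15 + 2×1.54×√(1+0.8²) = 10.09 m
R = A/P = 11.37/10.09 = 1.126 m
Q = (1/n)·A·R^(2/3)·S^(1/2) = (1/0.026) × 11.37 × 1.126^(2/3) × 0.00054^(1/2) = 11.00 m³/s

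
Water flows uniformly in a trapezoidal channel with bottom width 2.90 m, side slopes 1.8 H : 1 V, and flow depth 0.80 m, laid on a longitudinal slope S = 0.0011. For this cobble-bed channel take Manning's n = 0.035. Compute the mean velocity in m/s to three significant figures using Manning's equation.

A = (b + z·y)·y = (2.90 + 1.8×0.80)×0.80 = 3.472 m²
P = b + 2y√(1+z²) = 2.90 + 2×0.80×√(1+1.8²) = 6.195 m
R = A/P = 3.472/6.195 = 0.5605 m
Q = (1/n)·A·R^(2/3)·S^(1/2) = (1/0.035) × 3.472 × 0.5605^(2/3) × 0.0011^(1/2) = 2.237 m³/s
V = Q/A = 2.237/3.472 = 0.6442 m/s

0.644 m/s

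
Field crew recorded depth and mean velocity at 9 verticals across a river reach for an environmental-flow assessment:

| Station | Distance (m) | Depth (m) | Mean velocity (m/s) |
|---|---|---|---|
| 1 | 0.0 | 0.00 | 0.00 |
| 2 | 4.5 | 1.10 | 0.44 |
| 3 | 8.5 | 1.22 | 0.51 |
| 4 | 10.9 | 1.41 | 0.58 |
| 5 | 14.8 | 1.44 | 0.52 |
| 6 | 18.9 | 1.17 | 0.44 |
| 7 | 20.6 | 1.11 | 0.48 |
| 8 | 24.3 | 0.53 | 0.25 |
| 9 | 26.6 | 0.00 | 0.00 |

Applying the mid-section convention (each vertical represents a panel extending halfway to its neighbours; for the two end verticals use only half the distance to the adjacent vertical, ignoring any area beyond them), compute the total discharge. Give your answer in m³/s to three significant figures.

w_2 = (8.5 − 0.0)/2 = 4.25 m; q_2 = 0.44 × 1.10 × 4.25 = 2.057 m³/s
w_3 = (10.9 − 4.5)/2 = 3.2 m; q_3 = 0.51 × 1.22 × 3.2 = 1.991 m³/s
w_4 = (14.8 − 8.5)/2 = 3.15 m; q_4 = 0.58 × 1.41 × 3.15 = 2.576 m³/s
w_5 = (18.9 − 10.9)/2 = 4 m; q_5 = 0.52 × 1.44 × 4 = 2.995 m³/s
w_6 = (20.6 − 14.8)/2 = 2.9 m; q_6 = 0.44 × 1.17 × 2.9 = 1.493 m³/s
w_7 = (24.3 − 18.9)/2 = 2.7 m; q_7 = 0.48 × 1.11 × 2.7 = 1.439 m³/s
w_8 = (26.6 − 20.6)/2 = 3 m; q_8 = 0.25 × 0.53 × 3 = 0.3975 m³/s
Stations 1, 9 contribute zero (depth or velocity is 0).
Q = Σ qᵢ = 12.95 m³/s

12.9 m³/s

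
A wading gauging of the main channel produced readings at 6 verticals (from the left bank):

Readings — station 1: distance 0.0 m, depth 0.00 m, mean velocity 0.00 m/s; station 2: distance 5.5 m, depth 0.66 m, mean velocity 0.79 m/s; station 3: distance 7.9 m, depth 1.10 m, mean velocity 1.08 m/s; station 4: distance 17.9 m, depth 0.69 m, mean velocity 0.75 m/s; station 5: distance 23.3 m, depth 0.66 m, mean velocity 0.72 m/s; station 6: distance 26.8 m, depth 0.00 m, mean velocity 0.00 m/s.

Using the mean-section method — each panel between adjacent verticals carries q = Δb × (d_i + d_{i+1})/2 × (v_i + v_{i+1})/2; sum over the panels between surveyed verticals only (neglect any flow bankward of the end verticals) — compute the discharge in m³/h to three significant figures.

Panel 1-2: Δb = 5.5 m, d̄ = (0.00+0.66)/2 = 0.33, v̄ = (0.00+0.79)/2 = 0.395 → q = 5.5×0.33×0.395 = 0.7169 m³/s
Panel 2-3: Δb = 2.4 m, d̄ = (0.66+1.10)/2 = 0.88, v̄ = (0.79+1.08)/2 = 0.935 → q = 2.4×0.88×0.935 = 1.975 m³/s
Panel 3-4: Δb = 10 m, d̄ = (1.10+0.69)/2 = 0.895, v̄ = (1.08+0.75)/2 = 0.915 → q = 10×0.895×0.915 = 8.189 m³/s
Panel 4-5: Δb = 5.4 m, d̄ = (0.69+0.66)/2 = 0.675, v̄ = (0.75+0.72)/2 = 0.735 → q = 5.4×0.675×0.735 = 2.679 m³/s
Panel 5-6: Δb = 3.5 m, d̄ = (0.66+0.00)/2 = 0.33, v̄ = (0.72+0.00)/2 = 0.36 → q = 3.5×0.33×0.36 = 0.4158 m³/s
Q = Σ q = 13.98 m³/s
= 13.98 × 3600 = 50310 m³/h

50300 m³/h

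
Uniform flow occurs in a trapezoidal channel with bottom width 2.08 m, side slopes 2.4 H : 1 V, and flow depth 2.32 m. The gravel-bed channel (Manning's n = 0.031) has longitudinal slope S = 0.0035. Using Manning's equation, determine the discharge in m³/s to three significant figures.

39.4 m³/s

A = (b + z·y)·y = (2.08 + 2.4×2.32)×2.32 = 17.74 m²
P = b + 2y√(1+z²) = 2.08 + 2×2.32×√(1+2.4²) = 14.14 m
R = A/P = 17.74/14.14 = 1.254 m
Q = (1/n)·A·R^(2/3)·S^(1/2) = (1/0.031) × 17.74 × 1.254^(2/3) × 0.0035^(1/2) = 39.39 m³/s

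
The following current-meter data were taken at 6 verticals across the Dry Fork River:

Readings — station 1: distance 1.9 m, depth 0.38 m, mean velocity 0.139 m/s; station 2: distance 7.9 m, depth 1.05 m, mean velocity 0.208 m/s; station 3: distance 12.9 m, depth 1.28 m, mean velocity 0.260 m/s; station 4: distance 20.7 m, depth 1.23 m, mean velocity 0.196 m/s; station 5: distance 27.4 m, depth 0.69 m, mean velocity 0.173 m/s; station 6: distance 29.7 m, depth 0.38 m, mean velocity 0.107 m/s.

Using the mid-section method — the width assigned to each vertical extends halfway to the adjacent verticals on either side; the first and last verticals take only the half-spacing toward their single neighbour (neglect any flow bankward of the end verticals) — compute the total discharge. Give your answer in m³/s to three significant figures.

w_1 = (7.9 − 1.9)/2 = 3 m; q_1 = 0.139 × 0.38 × 3 = 0.1585 m³/s
w_2 = (12.9 − 1.9)/2 = 5.5 m; q_2 = 0.208 × 1.05 × 5.5 = 1.201 m³/s
w_3 = (20.7 − 7.9)/2 = 6.4 m; q_3 = 0.260 × 1.28 × 6.4 = 2.130 m³/s
w_4 = (27.4 − 12.9)/2 = 7.25 m; q_4 = 0.196 × 1.23 × 7.25 = 1.748 m³/s
w_5 = (29.7 − 20.7)/2 = 4.5 m; q_5 = 0.173 × 0.69 × 4.5 = 0.5372 m³/s
w_6 = (29.7 − 27.4)/2 = 1.15 m; q_6 = 0.107 × 0.38 × 1.15 = 0.04676 m³/s
Q = Σ qᵢ = 5.821 m³/s

5.82 m³/s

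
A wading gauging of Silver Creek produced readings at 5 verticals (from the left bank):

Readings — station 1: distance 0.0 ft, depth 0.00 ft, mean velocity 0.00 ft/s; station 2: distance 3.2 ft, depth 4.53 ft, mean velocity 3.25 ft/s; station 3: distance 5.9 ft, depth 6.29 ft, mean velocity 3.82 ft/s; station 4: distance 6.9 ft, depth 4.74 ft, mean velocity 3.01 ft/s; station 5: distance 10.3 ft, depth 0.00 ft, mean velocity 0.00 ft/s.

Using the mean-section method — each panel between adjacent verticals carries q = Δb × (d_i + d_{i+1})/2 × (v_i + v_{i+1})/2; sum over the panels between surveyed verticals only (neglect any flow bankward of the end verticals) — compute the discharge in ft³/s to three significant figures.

Panel 1-2: Δb = 3.2 ft, d̄ = (0.00+4.53)/2 = 2.265, v̄ = (0.00+3.25)/2 = 1.625 → q = 3.2×2.265×1.625 = 11.78 ft³/s
Panel 2-3: Δb = 2.7 ft, d̄ = (4.53+6.29)/2 = 5.41, v̄ = (3.25+3.82)/2 = 3.535 → q = 2.7×5.41×3.535 = 51.64 ft³/s
Panel 3-4: Δb = 1 ft, d̄ = (6.29+4.74)/2 = 5.515, v̄ = (3.82+3.01)/2 = 3.415 → q = 1×5.515×3.415 = 18.83 ft³/s
Panel 4-5: Δb = 3.4 ft, d̄ = (4.74+0.00)/2 = 2.37, v̄ = (3.01+0.00)/2 = 1.505 → q = 3.4×2.37×1.505 = 12.13 ft³/s
Q = Σ q = 94.37 ft³/s

94.4 ft³/s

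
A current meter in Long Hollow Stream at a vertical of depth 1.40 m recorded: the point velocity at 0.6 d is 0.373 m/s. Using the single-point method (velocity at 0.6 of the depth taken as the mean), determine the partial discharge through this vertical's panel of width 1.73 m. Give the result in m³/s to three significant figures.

0.903 m³/s

v̄ = v₀.₆ = 0.373 m/s
q = v̄ × d × w = 0.3730 × 1.40 × 1.73 = 0.9034 m³/s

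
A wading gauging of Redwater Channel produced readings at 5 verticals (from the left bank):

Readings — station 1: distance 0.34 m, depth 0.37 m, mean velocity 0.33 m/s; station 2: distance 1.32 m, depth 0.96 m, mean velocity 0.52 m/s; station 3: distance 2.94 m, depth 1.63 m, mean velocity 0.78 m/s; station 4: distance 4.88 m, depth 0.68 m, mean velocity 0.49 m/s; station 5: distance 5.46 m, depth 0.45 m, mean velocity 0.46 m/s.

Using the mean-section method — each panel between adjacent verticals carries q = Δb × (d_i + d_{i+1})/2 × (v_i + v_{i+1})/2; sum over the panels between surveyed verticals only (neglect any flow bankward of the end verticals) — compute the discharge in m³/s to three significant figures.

Panel 1-2: Δb = 0.98 m, d̄ = (0.37+0.96)/2 = 0.665, v̄ = (0.33+0.52)/2 = 0.425 → q = 0.98×0.665×0.425 = 0.2770 m³/s
Panel 2-3: Δb = 1.62 m, d̄ = (0.96+1.63)/2 = 1.295, v̄ = (0.52+0.78)/2 = 0.65 → q = 1.62×1.295×0.65 = 1.364 m³/s
Panel 3-4: Δb = 1.94 m, d̄ = (1.63+0.68)/2 = 1.155, v̄ = (0.78+0.49)/2 = 0.635 → q = 1.94×1.155×0.635 = 1.423 m³/s
Panel 4-5: Δb = 0.58 m, d̄ = (0.68+0.45)/2 = 0.565, v̄ = (0.49+0.46)/2 = 0.475 → q = 0.58×0.565×0.475 = 0.1557 m³/s
Q = Σ q = 3.219 m³/s

3.22 m³/s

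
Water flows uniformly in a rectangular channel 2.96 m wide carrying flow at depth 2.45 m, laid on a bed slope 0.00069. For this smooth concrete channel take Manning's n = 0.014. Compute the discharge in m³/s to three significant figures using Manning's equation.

A = b·y = 2.96 × 2.45 = 7.252 m²
P = b + 2y = 2.96 + 2×2.45 = 7.860 m
R = A/P = 7.252/7.860 = 0.9226 m
Q = (1/n)·A·R^(2/3)·S^(1/2) = (1/0.014) × 7.252 × 0.9226^(2/3) × 0.00069^(1/2) = 12.90 m³/s

12.9 m³/s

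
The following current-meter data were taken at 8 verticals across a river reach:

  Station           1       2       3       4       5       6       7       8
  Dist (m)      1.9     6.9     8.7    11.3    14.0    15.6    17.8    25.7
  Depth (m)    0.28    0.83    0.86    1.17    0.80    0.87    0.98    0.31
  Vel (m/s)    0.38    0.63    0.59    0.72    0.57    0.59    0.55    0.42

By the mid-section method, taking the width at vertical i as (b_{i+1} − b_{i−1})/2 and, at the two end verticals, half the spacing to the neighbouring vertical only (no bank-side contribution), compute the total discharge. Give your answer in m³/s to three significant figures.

w_1 = (6.9 − 1.9)/2 = 2.5 m; q_1 = 0.38 × 0.28 × 2.5 = 0.2660 m³/s
w_2 = (8.7 − 1.9)/2 = 3.4 m; q_2 = 0.63 × 0.83 × 3.4 = 1.778 m³/s
w_3 = (11.3 − 6.9)/2 = 2.2 m; q_3 = 0.59 × 0.86 × 2.2 = 1.116 m³/s
w_4 = (14.0 − 8.7)/2 = 2.65 m; q_4 = 0.72 × 1.17 × 2.65 = 2.232 m³/s
w_5 = (15.6 − 11.3)/2 = 2.15 m; q_5 = 0.57 × 0.80 × 2.15 = 0.9804 m³/s
w_6 = (17.8 − 14.0)/2 = 1.9 m; q_6 = 0.59 × 0.87 × 1.9 = 0.9753 m³/s
w_7 = (25.7 − 15.6)/2 = 5.05 m; q_7 = 0.55 × 0.98 × 5.05 = 2.722 m³/s
w_8 = (25.7 − 17.8)/2 = 3.95 m; q_8 = 0.42 × 0.31 × 3.95 = 0.5143 m³/s
Q = Σ qᵢ = 10.58 m³/s

10.6 m³/s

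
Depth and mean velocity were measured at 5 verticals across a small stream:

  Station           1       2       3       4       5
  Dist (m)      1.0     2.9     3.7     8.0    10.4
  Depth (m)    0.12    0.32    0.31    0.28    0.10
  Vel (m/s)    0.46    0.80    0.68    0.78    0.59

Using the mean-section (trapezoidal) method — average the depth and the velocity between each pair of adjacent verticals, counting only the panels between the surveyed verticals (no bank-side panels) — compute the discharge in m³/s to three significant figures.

Panel 1-2: Δb = 1.9 m, d̄ = (0.12+0.32)/2 = 0.22, v̄ = (0.46+0.80)/2 = 0.63 → q = 1.9×0.22×0.63 = 0.2633 m³/s
Panel 2-3: Δb = 0.8 m, d̄ = (0.32+0.31)/2 = 0.315, v̄ = (0.80+0.68)/2 = 0.74 → q = 0.8×0.315×0.74 = 0.1865 m³/s
Panel 3-4: Δb = 4.3 m, d̄ = (0.31+0.28)/2 = 0.295, v̄ = (0.68+0.78)/2 = 0.73 → q = 4.3×0.295×0.73 = 0.9260 m³/s
Panel 4-5: Δb = 2.4 m, d̄ = (0.28+0.10)/2 = 0.19, v̄ = (0.78+0.59)/2 = 0.685 → q = 2.4×0.19×0.685 = 0.3124 m³/s
Q = Σ q = 1.688 m³/s

1.69 m³/s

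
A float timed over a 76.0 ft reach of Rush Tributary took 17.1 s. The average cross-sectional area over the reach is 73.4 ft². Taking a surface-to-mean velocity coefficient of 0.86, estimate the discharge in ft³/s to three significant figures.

281 ft³/s

v_surface = L / t̄ = 76.0 / 17.1 = 4.444 ft/s
v_mean = 0.86 × 4.444 = 3.822 ft/s
Q = A × v_mean = 73.4 × 3.822 = 280.6 ft³/s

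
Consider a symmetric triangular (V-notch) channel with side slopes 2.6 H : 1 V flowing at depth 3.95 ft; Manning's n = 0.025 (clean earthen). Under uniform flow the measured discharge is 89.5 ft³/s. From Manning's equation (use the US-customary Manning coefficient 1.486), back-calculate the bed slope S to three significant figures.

0.000610

A = z·y² = 2.6×3.95² = 40.57 ft²
P = 2y√(1+z²) = 2×3.95×√(1+2.6²) = 22.01 ft
R = A/P = 40.57/22.01 = 1.843 ft
S = (Q·n / (1.486·A·R^(2/3)))² = (89.5×0.025 / (1.486×40.57×1.503))² = 0.0006095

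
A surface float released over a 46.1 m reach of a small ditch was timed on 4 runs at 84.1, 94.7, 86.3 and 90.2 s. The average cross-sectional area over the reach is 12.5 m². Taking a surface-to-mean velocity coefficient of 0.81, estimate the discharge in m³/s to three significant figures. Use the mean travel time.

t̄ = (84.1 + 94.7 + 86.3 + 90.2) / 4 = 88.825 s
v_surface = L / t̄ = 46.1 / 88.825 = 0.5190 m/s
v_mean = 0.81 × 0.5190 = 0.4204 m/s
Q = A × v_mean = 12.5 × 0.4204 = 5.255 m³/s

5.25 m³/s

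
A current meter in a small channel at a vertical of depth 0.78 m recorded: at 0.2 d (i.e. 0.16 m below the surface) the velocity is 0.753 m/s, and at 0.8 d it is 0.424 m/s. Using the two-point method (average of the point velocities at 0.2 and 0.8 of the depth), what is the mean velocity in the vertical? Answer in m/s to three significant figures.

0.589 m/s

v̄ = (0.753 + 0.424) / 2 = 0.5885 m/s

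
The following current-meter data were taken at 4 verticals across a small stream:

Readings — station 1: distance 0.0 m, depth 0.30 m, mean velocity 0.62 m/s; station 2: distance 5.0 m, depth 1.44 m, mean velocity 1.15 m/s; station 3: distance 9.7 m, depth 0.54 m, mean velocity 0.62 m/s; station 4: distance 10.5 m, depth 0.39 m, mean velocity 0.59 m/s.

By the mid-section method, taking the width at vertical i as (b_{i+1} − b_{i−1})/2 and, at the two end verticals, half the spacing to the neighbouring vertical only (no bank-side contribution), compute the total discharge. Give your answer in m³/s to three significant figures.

9.51 m³/s

w_1 = (5.0 − 0.0)/2 = 2.5 m; q_1 = 0.62 × 0.30 × 2.5 = 0.4650 m³/s
w_2 = (9.7 − 0.0)/2 = 4.85 m; q_2 = 1.15 × 1.44 × 4.85 = 8.032 m³/s
w_3 = (10.5 − 5.0)/2 = 2.75 m; q_3 = 0.62 × 0.54 × 2.75 = 0.9207 m³/s
w_4 = (10.5 − 9.7)/2 = 0.4 m; q_4 = 0.59 × 0.39 × 0.4 = 0.09204 m³/s
Q = Σ qᵢ = 9.509 m³/s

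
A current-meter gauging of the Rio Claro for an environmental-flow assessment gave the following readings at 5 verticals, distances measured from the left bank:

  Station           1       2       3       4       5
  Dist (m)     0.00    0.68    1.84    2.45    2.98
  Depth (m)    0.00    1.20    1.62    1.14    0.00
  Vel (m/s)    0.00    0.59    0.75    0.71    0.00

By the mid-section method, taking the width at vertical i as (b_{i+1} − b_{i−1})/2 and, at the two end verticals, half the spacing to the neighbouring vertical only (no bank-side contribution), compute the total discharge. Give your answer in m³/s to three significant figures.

w_2 = (1.84 − 0.00)/2 = 0.92 m; q_2 = 0.59 × 1.20 × 0.92 = 0.6514 m³/s
w_3 = (2.45 − 0.68)/2 = 0.885 m; q_3 = 0.75 × 1.62 × 0.885 = 1.075 m³/s
w_4 = (2.98 − 1.84)/2 = 0.57 m; q_4 = 0.71 × 1.14 × 0.57 = 0.4614 m³/s
Stations 1, 5 contribute zero (depth or velocity is 0).
Q = Σ qᵢ = 2.188 m³/s

2.19 m³/s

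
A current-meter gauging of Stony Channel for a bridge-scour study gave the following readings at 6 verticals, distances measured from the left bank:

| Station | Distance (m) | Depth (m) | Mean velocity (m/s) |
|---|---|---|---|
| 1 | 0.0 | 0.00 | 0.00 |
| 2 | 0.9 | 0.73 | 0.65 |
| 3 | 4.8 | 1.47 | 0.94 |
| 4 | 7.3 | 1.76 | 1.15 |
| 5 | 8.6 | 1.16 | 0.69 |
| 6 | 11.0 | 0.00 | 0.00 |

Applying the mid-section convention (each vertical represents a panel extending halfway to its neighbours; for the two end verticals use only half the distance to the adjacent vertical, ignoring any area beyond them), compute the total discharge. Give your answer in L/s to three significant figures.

w_2 = (4.8 − 0.0)/2 = 2.4 m; q_2 = 0.65 × 0.73 × 2.4 = 1.139 m³/s
w_3 = (7.3 − 0.9)/2 = 3.2 m; q_3 = 0.94 × 1.47 × 3.2 = 4.422 m³/s
w_4 = (8.6 − 4.8)/2 = 1.9 m; q_4 = 1.15 × 1.76 × 1.9 = 3.846 m³/s
w_5 = (11.0 − 7.3)/2 = 1.85 m; q_5 = 0.69 × 1.16 × 1.85 = 1.481 m³/s
Stations 1, 6 contribute zero (depth or velocity is 0).
Q = Σ qᵢ = 10.89 m³/s
= 10.89 × 1000 = 10890 L/s

10900 L/s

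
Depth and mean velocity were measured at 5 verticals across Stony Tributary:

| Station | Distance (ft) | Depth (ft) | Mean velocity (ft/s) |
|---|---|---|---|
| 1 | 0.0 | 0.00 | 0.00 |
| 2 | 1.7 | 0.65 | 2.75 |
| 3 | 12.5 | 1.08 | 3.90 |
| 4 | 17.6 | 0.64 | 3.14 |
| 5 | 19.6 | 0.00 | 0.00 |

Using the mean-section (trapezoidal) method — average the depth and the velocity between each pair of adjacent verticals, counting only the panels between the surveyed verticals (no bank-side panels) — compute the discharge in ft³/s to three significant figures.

Panel 1-2: Δb = 1.7 ft, d̄ = (0.00+0.65)/2 = 0.325, v̄ = (0.00+2.75)/2 = 1.375 → q = 1.7×0.325×1.375 = 0.7597 ft³/s
Panel 2-3: Δb = 10.8 ft, d̄ = (0.65+1.08)/2 = 0.865, v̄ = (2.75+3.90)/2 = 3.325 → q = 10.8×0.865×3.325 = 31.06 ft³/s
Panel 3-4: Δb = 5.1 ft, d̄ = (1.08+0.64)/2 = 0.86, v̄ = (3.90+3.14)/2 = 3.52 → q = 5.1×0.86×3.52 = 15.44 ft³/s
Panel 4-5: Δb = 2 ft, d̄ = (0.64+0.00)/2 = 0.32, v̄ = (3.14+0.00)/2 = 1.57 → q = 2×0.32×1.57 = 1.005 ft³/s
Q = Σ q = 48.27 ft³/s

48.3 ft³/s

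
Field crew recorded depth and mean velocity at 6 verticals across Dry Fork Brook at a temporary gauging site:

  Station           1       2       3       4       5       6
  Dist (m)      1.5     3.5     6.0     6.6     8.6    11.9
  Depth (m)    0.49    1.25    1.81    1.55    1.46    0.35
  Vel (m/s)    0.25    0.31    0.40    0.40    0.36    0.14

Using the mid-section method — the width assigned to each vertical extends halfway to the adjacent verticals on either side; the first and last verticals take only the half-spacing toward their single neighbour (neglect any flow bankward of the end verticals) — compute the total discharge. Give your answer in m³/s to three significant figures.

4.40 m³/s

w_1 = (3.5 − 1.5)/2 = 1 m; q_1 = 0.25 × 0.49 × 1 = 0.1225 m³/s
w_2 = (6.0 − 1.5)/2 = 2.25 m; q_2 = 0.31 × 1.25 × 2.25 = 0.8719 m³/s
w_3 = (6.6 − 3.5)/2 = 1.55 m; q_3 = 0.40 × 1.81 × 1.55 = 1.122 m³/s
w_4 = (8.6 − 6.0)/2 = 1.3 m; q_4 = 0.40 × 1.55 × 1.3 = 0.8060 m³/s
w_5 = (11.9 − 6.6)/2 = 2.65 m; q_5 = 0.36 × 1.46 × 2.65 = 1.393 m³/s
w_6 = (11.9 − 8.6)/2 = 1.65 m; q_6 = 0.14 × 0.35 × 1.65 = 0.08085 m³/s
Q = Σ qᵢ = 4.396 m³/s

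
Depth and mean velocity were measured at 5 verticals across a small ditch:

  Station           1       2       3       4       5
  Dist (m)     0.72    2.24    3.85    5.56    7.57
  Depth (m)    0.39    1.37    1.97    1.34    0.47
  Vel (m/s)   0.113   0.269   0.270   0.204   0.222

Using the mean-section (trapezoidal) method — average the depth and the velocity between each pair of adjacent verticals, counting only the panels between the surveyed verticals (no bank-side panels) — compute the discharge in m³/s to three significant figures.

Panel 1-2: Δb = 1.52 m, d̄ = (0.39+1.37)/2 = 0.88, v̄ = (0.113+0.269)/2 = 0.191 → q = 1.52×0.88×0.191 = 0.2555 m³/s
Panel 2-3: Δb = 1.61 m, d̄ = (1.37+1.97)/2 = 1.67, v̄ = (0.269+0.270)/2 = 0.2695 → q = 1.61×1.67×0.2695 = 0.7246 m³/s
Panel 3-4: Δb = 1.71 m, d̄ = (1.97+1.34)/2 = 1.655, v̄ = (0.270+0.204)/2 = 0.237 → q = 1.71×1.655×0.237 = 0.6707 m³/s
Panel 4-5: Δb = 2.01 m, d̄ = (1.34+0.47)/2 = 0.905, v̄ = (0.204+0.222)/2 = 0.213 → q = 2.01×0.905×0.213 = 0.3875 m³/s
Q = Σ q = 2.038 m³/s

2.04 m³/s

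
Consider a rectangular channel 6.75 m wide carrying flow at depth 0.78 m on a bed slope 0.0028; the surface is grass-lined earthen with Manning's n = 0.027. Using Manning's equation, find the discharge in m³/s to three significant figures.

A = b·y = 6.75 × 0.78 = 5.265 m²
P = b + 2y = 6.75 + 2×0.78 = 8.310 m
R = A/P = 5.265/8.310 = 0.6336 m
Q = (1/n)·A·R^(2/3)·S^(1/2) = (1/0.027) × 5.265 × 0.6336^(2/3) × 0.0028^(1/2) = 7.612 m³/s

7.61 m³/s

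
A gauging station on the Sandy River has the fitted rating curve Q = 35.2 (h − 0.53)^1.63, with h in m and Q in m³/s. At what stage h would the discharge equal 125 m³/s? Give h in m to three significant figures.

h − h₀ = (Q/C)^(1/b) = (125/35.2)^(1/1.63) = 2.176 m
h = 0.53 + 2.176 = 2.706 m

2.71 m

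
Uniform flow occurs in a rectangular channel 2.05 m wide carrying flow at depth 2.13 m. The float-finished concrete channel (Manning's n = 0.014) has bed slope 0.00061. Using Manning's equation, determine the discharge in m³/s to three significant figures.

A = b·y = 2.05 × 2.13 = 4.367 m²
P = b + 2y = 2.05 + 2×2.13 = 6.310 m
R = A/P = 4.367/6.310 = 0.6920 m
Q = (1/n)·A·R^(2/3)·S^(1/2) = (1/0.014) × 4.367 × 0.6920^(2/3) × 0.00061^(1/2) = 6.027 m³/s

6.03 m³/s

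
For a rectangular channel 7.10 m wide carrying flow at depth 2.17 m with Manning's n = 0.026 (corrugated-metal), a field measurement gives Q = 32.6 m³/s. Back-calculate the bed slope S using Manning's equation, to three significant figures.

0.00203

A = b·y = 7.10 × 2.17 = 15.41 m²
P = b + 2y = 7.10 + 2×2.17 = 11.44 m
R = A/P = 15.41/11.44 = 1.347 m
S = (Q·n / (1·A·R^(2/3)))² = (32.6×0.026 / (1×15.41×1.220))² = 0.002035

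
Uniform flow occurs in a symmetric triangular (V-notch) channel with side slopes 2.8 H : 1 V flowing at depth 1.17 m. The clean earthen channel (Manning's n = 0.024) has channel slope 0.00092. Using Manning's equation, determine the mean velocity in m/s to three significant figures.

A = z·y² = 2.8×1.17² = 3.833 m²
P = 2y√(1+z²) = 2×1.17×√(1+2.8²) = 6.957 m
R = A/P = 3.833/6.957 = 0.5509 m
Q = (1/n)·A·R^(2/3)·S^(1/2) = (1/0.024) × 3.833 × 0.5509^(2/3) × 0.00092^(1/2) = 3.255 m³/s
V = Q/A = 3.255/3.833 = 0.8493 m/s

0.849 m/s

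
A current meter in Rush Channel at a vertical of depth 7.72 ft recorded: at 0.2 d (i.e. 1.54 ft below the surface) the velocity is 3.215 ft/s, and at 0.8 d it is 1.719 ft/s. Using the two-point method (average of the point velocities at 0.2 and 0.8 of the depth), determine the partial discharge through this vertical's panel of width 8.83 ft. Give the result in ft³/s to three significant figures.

168 ft³/s

v̄ = (3.215 + 1.719) / 2 = 2.467 ft/s
q = v̄ × d × w = 2.467 × 7.72 × 8.83 = 168.2 ft³/s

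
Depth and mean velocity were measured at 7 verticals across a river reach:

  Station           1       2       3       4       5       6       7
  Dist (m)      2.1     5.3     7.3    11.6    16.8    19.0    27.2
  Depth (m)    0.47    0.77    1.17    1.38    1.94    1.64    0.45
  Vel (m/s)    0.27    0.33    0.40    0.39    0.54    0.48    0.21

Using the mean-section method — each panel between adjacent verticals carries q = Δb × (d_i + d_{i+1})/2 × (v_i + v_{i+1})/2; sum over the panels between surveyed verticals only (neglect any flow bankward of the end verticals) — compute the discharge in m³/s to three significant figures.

Panel 1-2: Δb = 3.2 m, d̄ = (0.47+0.77)/2 = 0.62, v̄ = (0.27+0.33)/2 = 0.3 → q = 3.2×0.62×0.3 = 0.5952 m³/s
Panel 2-3: Δb = 2 m, d̄ = (0.77+1.17)/2 = 0.97, v̄ = (0.33+0.40)/2 = 0.365 → q = 2×0.97×0.365 = 0.7081 m³/s
Panel 3-4: Δb = 4.3 m, d̄ = (1.17+1.38)/2 = 1.275, v̄ = (0.40+0.39)/2 = 0.395 → q = 4.3×1.275×0.395 = 2.166 m³/s
Panel 4-5: Δb = 5.2 m, d̄ = (1.38+1.94)/2 = 1.66, v̄ = (0.39+0.54)/2 = 0.465 → q = 5.2×1.66×0.465 = 4.014 m³/s
Panel 5-6: Δb = 2.2 m, d̄ = (1.94+1.64)/2 = 1.79, v̄ = (0.54+0.48)/2 = 0.51 → q = 2.2×1.79×0.51 = 2.008 m³/s
Panel 6-7: Δb = 8.2 m, d̄ = (1.64+0.45)/2 = 1.045, v̄ = (0.48+0.21)/2 = 0.345 → q = 8.2×1.045×0.345 = 2.956 m³/s
Q = Σ q = 12.45 m³/s

12.4 m³/s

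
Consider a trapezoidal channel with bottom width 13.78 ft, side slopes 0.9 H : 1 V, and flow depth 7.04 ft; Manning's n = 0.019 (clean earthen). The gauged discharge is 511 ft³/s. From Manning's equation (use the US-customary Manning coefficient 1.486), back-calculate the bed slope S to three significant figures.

0.000302

A = (b + z·y)·y = (13.78 + 0.9×7.04)×7.04 = 141.6 ft²
P = b + 2y√(1+z²) = 13.78 + 2×7.04×√(1+0.9²) = 32.72 ft
R = A/P = 141.6/32.72 = 4.328 ft
S = (Q·n / (1.486·A·R^(2/3)))² = (511×0.019 / (1.486×141.6×2.656))² = 0.0003018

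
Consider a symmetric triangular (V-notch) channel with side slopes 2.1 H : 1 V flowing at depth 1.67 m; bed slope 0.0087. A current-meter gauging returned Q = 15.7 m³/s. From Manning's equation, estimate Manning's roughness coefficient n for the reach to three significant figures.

0.0288

A = z·y² = 2.1×1.67² = 5.857 m²
P = 2y√(1+z²) = 2×1.67×√(1+2.1²) = 7.769 m
R = A/P = 5.857/7.769 = 0.7539 m
n = (1/Q)·A·R^(2/3)·S^(1/2) = (1/15.7) × 5.857 × 0.8283 × 0.09327 = 0.02882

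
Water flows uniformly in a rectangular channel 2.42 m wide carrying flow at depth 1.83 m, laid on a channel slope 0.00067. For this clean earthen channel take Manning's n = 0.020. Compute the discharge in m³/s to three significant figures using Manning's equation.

A = b·y = 2.42 × 1.83 = 4.429 m²
P = b + 2y = 2.42 + 2×1.83 = 6.080 m
R = A/P = 4.429/6.080 = 0.7284 m
Q = (1/n)·A·R^(2/3)·S^(1/2) = (1/0.020) × 4.429 × 0.7284^(2/3) × 0.00067^(1/2) = 4.640 m³/s

4.64 m³/s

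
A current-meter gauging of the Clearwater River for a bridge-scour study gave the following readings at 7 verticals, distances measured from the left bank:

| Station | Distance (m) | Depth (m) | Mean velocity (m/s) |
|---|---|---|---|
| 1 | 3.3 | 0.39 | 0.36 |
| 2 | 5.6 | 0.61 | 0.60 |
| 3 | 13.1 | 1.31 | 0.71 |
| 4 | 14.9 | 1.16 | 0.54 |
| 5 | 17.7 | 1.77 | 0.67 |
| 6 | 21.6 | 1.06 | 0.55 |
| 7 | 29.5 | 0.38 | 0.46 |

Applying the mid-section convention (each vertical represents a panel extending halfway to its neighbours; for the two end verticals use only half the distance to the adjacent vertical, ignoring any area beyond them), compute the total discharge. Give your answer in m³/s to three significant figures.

15.8 m³/s

w_1 = (5.6 − 3.3)/2 = 1.15 m; q_1 = 0.36 × 0.39 × 1.15 = 0.1615 m³/s
w_2 = (13.1 − 3.3)/2 = 4.9 m; q_2 = 0.60 × 0.61 × 4.9 = 1.793 m³/s
w_3 = (14.9 − 5.6)/2 = 4.65 m; q_3 = 0.71 × 1.31 × 4.65 = 4.325 m³/s
w_4 = (17.7 − 13.1)/2 = 2.3 m; q_4 = 0.54 × 1.16 × 2.3 = 1.441 m³/s
w_5 = (21.6 − 14.9)/2 = 3.35 m; q_5 = 0.67 × 1.77 × 3.35 = 3.973 m³/s
w_6 = (29.5 − 17.7)/2 = 5.9 m; q_6 = 0.55 × 1.06 × 5.9 = 3.440 m³/s
w_7 = (29.5 − 21.6)/2 = 3.95 m; q_7 = 0.46 × 0.38 × 3.95 = 0.6905 m³/s
Q = Σ qᵢ = 15.82 m³/s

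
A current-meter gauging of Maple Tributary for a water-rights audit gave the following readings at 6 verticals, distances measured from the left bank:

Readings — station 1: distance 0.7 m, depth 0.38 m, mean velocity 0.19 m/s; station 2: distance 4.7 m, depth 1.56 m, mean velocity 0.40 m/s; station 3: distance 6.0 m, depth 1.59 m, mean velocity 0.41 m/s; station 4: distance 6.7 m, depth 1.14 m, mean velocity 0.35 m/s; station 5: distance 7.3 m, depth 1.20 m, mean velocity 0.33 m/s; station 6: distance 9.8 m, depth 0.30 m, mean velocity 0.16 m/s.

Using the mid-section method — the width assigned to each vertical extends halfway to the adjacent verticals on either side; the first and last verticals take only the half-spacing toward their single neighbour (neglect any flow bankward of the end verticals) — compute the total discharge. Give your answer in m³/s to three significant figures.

3.38 m³/s

w_1 = (4.7 − 0.7)/2 = 2 m; q_1 = 0.19 × 0.38 × 2 = 0.1444 m³/s
w_2 = (6.0 − 0.7)/2 = 2.65 m; q_2 = 0.40 × 1.56 × 2.65 = 1.654 m³/s
w_3 = (6.7 − 4.7)/2 = 1 m; q_3 = 0.41 × 1.59 × 1 = 0.6519 m³/s
w_4 = (7.3 − 6.0)/2 = 0.65 m; q_4 = 0.35 × 1.14 × 0.65 = 0.2594 m³/s
w_5 = (9.8 − 6.7)/2 = 1.55 m; q_5 = 0.33 × 1.20 × 1.55 = 0.6138 m³/s
w_6 = (9.8 − 7.3)/2 = 1.25 m; q_6 = 0.16 × 0.30 × 1.25 = 0.06000 m³/s
Q = Σ qᵢ = 3.383 m³/s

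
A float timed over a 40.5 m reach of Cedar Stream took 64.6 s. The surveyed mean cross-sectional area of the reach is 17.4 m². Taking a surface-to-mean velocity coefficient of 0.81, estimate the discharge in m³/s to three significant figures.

8.84 m³/s

v_surface = L / t̄ = 40.5 / 64.6 = 0.6269 m/s
v_mean = 0.81 × 0.6269 = 0.5078 m/s
Q = A × v_mean = 17.4 × 0.5078 = 8.836 m³/s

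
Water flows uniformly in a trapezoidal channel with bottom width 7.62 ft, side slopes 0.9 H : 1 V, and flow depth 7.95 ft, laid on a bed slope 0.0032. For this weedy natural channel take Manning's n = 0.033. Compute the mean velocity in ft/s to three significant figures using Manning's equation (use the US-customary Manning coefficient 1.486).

6.47 ft/s

A = (b + z·y)·y = (7.62 + 0.9×7.95)×7.95 = 117.5 ft²
P = b + 2y√(1+z²) = 7.62 + 2×7.95×√(1+0.9²) = 29.01 ft
R = A/P = 117.5/29.01 = 4.049 ft
Q = (1.486/n)·A·R^(2/3)·S^(1/2) = (1.486/0.033) × 117.5 × 4.049^(2/3) × 0.0032^(1/2) = 760.1 ft³/s
V = Q/A = 760.1/117.5 = 6.471 ft/s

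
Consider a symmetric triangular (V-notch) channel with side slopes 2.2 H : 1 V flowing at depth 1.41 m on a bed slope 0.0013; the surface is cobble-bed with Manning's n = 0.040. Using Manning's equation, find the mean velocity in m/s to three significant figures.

0.671 m/s

A = z·y² = 2.2×1.41² = 4.374 m²
P = 2y√(1+z²) = 2×1.41×√(1+2.2²) = 6.815 m
R = A/P = 4.374/6.815 = 0.6418 m
Q = (1/n)·A·R^(2/3)·S^(1/2) = (1/0.040) × 4.374 × 0.6418^(2/3) × 0.0013^(1/2) = 2.933 m³/s
V = Q/A = 2.933/4.374 = 0.6707 m/s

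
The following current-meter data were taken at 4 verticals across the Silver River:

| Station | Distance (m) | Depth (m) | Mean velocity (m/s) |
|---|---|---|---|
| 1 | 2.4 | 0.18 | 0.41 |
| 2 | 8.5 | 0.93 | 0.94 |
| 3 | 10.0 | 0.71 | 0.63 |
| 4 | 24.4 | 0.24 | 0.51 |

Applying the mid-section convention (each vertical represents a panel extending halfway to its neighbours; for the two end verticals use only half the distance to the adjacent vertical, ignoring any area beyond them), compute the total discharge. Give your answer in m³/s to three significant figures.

7.98 m³/s

w_1 = (8.5 − 2.4)/2 = 3.05 m; q_1 = 0.41 × 0.18 × 3.05 = 0.2251 m³/s
w_2 = (10.0 − 2.4)/2 = 3.8 m; q_2 = 0.94 × 0.93 × 3.8 = 3.322 m³/s
w_3 = (24.4 − 8.5)/2 = 7.95 m; q_3 = 0.63 × 0.71 × 7.95 = 3.556 m³/s
w_4 = (24.4 − 10.0)/2 = 7.2 m; q_4 = 0.51 × 0.24 × 7.2 = 0.8813 m³/s
Q = Σ qᵢ = 7.984 m³/s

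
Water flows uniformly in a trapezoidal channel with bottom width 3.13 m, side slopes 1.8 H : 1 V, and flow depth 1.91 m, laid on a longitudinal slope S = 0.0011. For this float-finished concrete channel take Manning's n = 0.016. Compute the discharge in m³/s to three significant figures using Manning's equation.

28.4 m³/s

A = (b + z·y)·y = (3.13 + 1.8×1.91)×1.91 = 12.54 m²
P = b + 2y√(1+z²) = 3.13 + 2×1.91×√(1+1.8²) = 11.00 m
R = A/P = 12.54/11.00 = 1.141 m
Q = (1/n)·A·R^(2/3)·S^(1/2) = (1/0.016) × 12.54 × 1.141^(2/3) × 0.0011^(1/2) = 28.39 m³/s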